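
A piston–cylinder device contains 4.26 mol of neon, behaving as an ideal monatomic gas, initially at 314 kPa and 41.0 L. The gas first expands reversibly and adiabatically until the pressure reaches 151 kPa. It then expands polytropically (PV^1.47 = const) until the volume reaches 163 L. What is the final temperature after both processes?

174 K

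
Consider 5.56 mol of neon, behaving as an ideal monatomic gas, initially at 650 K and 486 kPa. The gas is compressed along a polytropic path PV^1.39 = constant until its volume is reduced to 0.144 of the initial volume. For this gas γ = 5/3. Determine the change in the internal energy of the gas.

V₁ = nRT₁/P₁ = 5.56×8.314×650/486 = 61.8 L.
Polytropic n=1.39: T₂ = T₁(V₁/V₂)^(n−1) = 650×(6.94)^0.39 = 1380 K; P₂ = P₁(V₁/V₂)^n = 7190 kPa.
For an ideal gas ΔU = nCvΔT with Cv = (3/2)R = 12.5 J/(mol·K).
ΔU = 5.56×12.5×(1380−650) = 50900 J.

50900 J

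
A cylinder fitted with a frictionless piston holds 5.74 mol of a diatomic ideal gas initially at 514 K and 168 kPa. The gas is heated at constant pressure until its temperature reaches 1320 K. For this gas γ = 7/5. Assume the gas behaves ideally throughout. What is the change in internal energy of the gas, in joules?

V₁ = nRT₁/P₁ = 5.74×8.314×514/168 = 146 L.
Isobaric: P stays 168 kPa; V/T = const ⇒ T₂ = 1320 K, V₂ = 375 L.
For an ideal gas ΔU = nCvΔT with Cv = (5/2)R = 20.8 J/(mol·K).
ΔU = 5.74×20.8×(1320−514) = 96200 J.

96200 J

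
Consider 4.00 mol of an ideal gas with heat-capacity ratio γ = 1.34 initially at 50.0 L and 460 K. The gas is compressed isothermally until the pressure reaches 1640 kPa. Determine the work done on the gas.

P₁ = nRT₁/V₁ = 4.00×8.314×460/50.0 = 306 kPa.
Isothermal: T stays 460 K; PV = const ⇒ V₂ = 9.33 L, P₂ = 1640 kPa.
W = nRT ln(V₂/V₁) = 4.00×8.314×460×ln(0.187) = -25700 J.
Work done on the gas = −W_by = 25700 J.

25700 J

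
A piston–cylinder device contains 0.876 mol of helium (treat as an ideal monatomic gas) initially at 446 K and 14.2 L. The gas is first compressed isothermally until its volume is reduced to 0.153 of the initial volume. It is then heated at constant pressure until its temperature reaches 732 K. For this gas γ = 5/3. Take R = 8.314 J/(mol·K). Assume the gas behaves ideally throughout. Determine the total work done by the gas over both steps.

-4020 J

P₁ = nRT₁/V₁ = 0.876×8.314×446/14.2 = 229 kPa.
Step 1 — Isothermal: T stays 446 K; PV = const ⇒ V₂ = 2.17 L, P₂ = 1500 kPa.
ΔU = 0 (ideal gas, T constant).
W = nRT ln(V₂/V₁) = 0.876×8.314×446×ln(0.153) = -6100 J.
Q = ΔU + W = -6100 J.
State after step 1: P = 1500 kPa, V = 2.17 L, T = 446 K.
Step 2 — Isobaric: P stays 1500 kPa; V/T = const ⇒ T₂ = 732 K, V₂ = 3.57 L.
W = PΔV = 1500×(3.57−2.17) kPa·L = 2080 J.
ΔU = nCvΔT = 0.876×12.5×(732−446) = 3120 J.
Q = ΔU + W = nCpΔT = 5210 J.
Net over both steps: W = -4020 J, Q = -891 J, ΔU = 3120 J.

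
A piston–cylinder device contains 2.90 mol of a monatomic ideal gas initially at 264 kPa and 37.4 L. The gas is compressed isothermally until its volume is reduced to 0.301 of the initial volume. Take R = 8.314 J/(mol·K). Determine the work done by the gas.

T₁ = P₁V₁/(nR) = 264×37.4/(2.90×8.314) = 410 K.
Isothermal: T stays 410 K; PV = const ⇒ V₂ = 11.3 L, P₂ = 877 kPa.
W = nRT ln(V₂/V₁) = 2.90×8.314×410×ln(0.301) = -11900 J.

-11900 J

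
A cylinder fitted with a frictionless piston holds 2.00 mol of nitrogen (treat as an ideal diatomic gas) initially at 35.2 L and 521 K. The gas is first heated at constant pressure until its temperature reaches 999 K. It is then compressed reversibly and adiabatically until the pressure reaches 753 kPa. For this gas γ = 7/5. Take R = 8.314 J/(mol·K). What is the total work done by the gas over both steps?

P₁ = nRT₁/V₁ = 2.00×8.314×521/35.2 = 246 kPa.
Step 1 — Isobaric: P stays 246 kPa; V/T = const ⇒ T₂ = 999 K, V₂ = 67.5 L.
W = PΔV = 246×(67.5−35.2) kPa·L = 7950 J.
ΔU = nCvΔT = 2.00×20.8×(999−521) = 19900 J.
Q = ΔU + W = nCpΔT = 27800 J.
State after step 1: P = 246 kPa, V = 67.5 L, T = 999 K.
Step 2 — Adiabatic: T₂/T₁ = (P₂/P₁)^((γ−1)/γ) ⇒ T₂ = 999×(3.06)^0.286 = 1380 K; V₂ = 30.4 L.
ΔU = nCvΔT = 2.00×20.8×(1380−999) = 15600 J.
Q = 0 for an adiabatic process, so W = −ΔU = -15600 J.
Net over both steps: W = -7690 J, Q = 27800 J, ΔU = 35500 J.

-7690 J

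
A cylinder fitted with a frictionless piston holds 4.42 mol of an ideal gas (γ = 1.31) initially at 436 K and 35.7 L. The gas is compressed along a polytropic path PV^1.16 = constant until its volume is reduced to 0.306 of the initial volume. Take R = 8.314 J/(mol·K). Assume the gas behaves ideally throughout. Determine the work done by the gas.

-20900 J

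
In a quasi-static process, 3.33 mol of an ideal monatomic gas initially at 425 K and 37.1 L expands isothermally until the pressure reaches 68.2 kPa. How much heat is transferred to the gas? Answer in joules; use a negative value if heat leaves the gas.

P₁ = nRT₁/V₁ = 3.33×8.314×425/37.1 = 317 kPa.
Isothermal: T stays 425 K; PV = const ⇒ V₂ = 173 L, P₂ = 68.2 kPa.
ΔU = 0 (ideal gas, T constant).
W = nRT ln(V₂/V₁) = 3.33×8.314×425×ln(4.65) = 18100 J.
Q = ΔU + W = 18100 J.

18100 J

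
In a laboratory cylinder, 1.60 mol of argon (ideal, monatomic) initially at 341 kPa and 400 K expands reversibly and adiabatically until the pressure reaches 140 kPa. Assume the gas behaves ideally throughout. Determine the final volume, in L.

26.6 L

V₁ = nRT₁/P₁ = 1.60×8.314×400/341 = 15.6 L.
Adiabatic: T₂/T₁ = (P₂/P₁)^((γ−1)/γ) ⇒ T₂ = 400×(0.411)^0.400 = 280 K; V₂ = 26.6 L.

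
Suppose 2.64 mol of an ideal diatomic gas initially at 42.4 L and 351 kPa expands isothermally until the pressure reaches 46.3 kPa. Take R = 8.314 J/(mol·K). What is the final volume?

T₁ = P₁V₁/(nR) = 351×42.4/(2.64×8.314) = 678 K.
Isothermal: T stays 678 K; PV = const ⇒ V₂ = 321 L, P₂ = 46.3 kPa.

321 L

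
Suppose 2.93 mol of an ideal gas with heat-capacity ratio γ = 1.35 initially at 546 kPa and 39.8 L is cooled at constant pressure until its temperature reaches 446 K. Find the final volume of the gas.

19.9 L

T₁ = P₁V₁/(nR) = 546×39.8/(2.93×8.314) = 892 K.
Isobaric: P stays 546 kPa; V/T = const ⇒ T₂ = 446 K, V₂ = 19.9 L.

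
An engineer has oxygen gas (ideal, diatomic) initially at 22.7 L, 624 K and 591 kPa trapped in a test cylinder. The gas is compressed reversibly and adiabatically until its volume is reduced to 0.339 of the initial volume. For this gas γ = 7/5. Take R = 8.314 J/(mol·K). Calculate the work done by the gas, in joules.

n = P₁V₁/(RT₁) = 591×22.7/(8.314×624) = 2.59 mol.
Adiabatic: TV^(γ−1) = const ⇒ T₂ = 624×(2.95)^0.400 = 962 K; PV^γ = const ⇒ P₂ = 2690 kPa.
ΔU = nCvΔT = 2.59×20.8×(962−624) = 18200 J.
Q = 0 for an adiabatic process, so W = −ΔU = -18200 J.

-18200 J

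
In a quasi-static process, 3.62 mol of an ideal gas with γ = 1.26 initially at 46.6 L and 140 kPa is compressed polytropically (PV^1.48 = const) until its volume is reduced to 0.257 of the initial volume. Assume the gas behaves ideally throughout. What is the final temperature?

416 K

T₁ = P₁V₁/(nR) = 140×46.6/(3.62×8.314) = 217 K.
Polytropic n=1.48: T₂ = T₁(V₁/V₂)^(n−1) = 217×(3.89)^0.48 = 416 K; P₂ = P₁(V₁/V₂)^n = 1050 kPa.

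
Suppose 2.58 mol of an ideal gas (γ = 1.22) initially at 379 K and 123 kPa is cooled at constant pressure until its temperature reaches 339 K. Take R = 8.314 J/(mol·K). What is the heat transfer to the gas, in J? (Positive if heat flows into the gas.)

-4760 J

V₁ = nRT₁/P₁ = 2.58×8.314×379/123 = 66.1 L.
Isobaric: P stays 123 kPa; V/T = const ⇒ T₂ = 339 K, V₂ = 59.1 L.
W = PΔV = 123×(59.1−66.1) kPa·L = -858 J.
ΔU = nCvΔT = 2.58×37.8×(339−379) = -3900 J.
Q = ΔU + W = nCpΔT = -4760 J.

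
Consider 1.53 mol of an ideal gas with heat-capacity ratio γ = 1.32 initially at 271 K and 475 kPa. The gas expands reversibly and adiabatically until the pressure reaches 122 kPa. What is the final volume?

V₁ = nRT₁/P₁ = 1.53×8.314×271/475 = 7.26 L.
Adiabatic: T₂/T₁ = (P₂/P₁)^((γ−1)/γ) ⇒ T₂ = 271×(0.257)^0.242 = 195 K; V₂ = 20.3 L.

20.3 L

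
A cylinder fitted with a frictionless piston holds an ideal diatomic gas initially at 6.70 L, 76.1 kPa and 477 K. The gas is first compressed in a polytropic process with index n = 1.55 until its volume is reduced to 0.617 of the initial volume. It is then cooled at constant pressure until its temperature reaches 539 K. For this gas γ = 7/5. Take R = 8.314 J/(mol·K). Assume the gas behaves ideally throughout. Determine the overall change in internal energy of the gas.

166 J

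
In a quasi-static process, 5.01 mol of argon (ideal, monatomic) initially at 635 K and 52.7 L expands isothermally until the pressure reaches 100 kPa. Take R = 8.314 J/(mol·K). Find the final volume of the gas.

264 L

P₁ = nRT₁/V₁ = 5.01×8.314×635/52.7 = 502 kPa.
Isothermal: T stays 635 K; PV = const ⇒ V₂ = 264 L, P₂ = 100 kPa.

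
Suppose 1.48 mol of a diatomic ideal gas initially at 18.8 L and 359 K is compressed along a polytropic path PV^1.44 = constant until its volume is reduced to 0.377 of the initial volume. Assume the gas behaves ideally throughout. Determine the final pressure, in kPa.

P₁ = nRT₁/V₁ = 1.48×8.314×359/18.8 = 235 kPa.
Polytropic n=1.44: T₂ = T₁(V₁/V₂)^(n−1) = 359×(2.65)^0.44 = 551 K; P₂ = P₁(V₁/V₂)^n = 957 kPa.

957 kPa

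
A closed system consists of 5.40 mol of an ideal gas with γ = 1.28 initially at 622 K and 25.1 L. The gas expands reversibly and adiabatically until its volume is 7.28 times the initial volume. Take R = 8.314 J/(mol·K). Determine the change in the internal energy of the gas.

P₁ = nRT₁/V₁ = 5.40×8.314×622/25.1 = 1110 kPa.
Adiabatic: TV^(γ−1) = const ⇒ T₂ = 622×(0.137)^0.280 = 357 K; PV^γ = const ⇒ P₂ = 87.7 kPa.
For an ideal gas ΔU = nCvΔT with Cv = R/(γ−1) = 29.7 J/(mol·K).
ΔU = 5.40×29.7×(357−622) = -42500 J.

-42500 J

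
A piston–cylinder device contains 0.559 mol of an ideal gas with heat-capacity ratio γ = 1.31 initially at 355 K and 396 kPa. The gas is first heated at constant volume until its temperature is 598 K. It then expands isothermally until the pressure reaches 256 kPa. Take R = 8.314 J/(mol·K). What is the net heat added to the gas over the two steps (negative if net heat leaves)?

V₁ = nRT₁/P₁ = 0.559×8.314×355/396 = 4.17 L.
Step 1 — Isochoric: V stays 4.17 L; P/T = const ⇒ T₂ = 598 K, P₂ = 667 kPa.
W = 0 (no volume change).
ΔU = nCvΔT = 0.559×26.8×(598−355) = 3640 J.
Q = ΔU = 3640 J.
State after step 1: P = 667 kPa, V = 4.17 L, T = 598 K.
Step 2 — Isothermal: T stays 598 K; PV = const ⇒ V₂ = 10.9 L, P₂ = 256 kPa.
ΔU = 0 (ideal gas, T constant).
W = nRT ln(V₂/V₁) = 0.559×8.314×598×ln(2.61) = 2660 J.
Q = ΔU + W = 2660 J.
Net over both steps: W = 2660 J, Q = 6300 J, ΔU = 3640 J.

6300 J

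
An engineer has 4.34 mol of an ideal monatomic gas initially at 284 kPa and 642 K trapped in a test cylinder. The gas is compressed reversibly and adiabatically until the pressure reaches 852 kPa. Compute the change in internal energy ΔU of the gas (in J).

19200 J

V₁ = nRT₁/P₁ = 4.34×8.314×642/284 = 81.6 L.
Adiabatic: T₂/T₁ = (P₂/P₁)^((γ−1)/γ) ⇒ T₂ = 642×(3.00)^0.400 = 996 K; V₂ = 42.2 L.
For an ideal gas ΔU = nCvΔT with Cv = (3/2)R = 12.5 J/(mol·K).
ΔU = 4.34×12.5×(996−642) = 19200 J.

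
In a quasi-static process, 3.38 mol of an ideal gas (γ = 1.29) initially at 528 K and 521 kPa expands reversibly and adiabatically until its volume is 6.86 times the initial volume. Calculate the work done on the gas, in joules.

V₁ = nRT₁/P₁ = 3.38×8.314×528/521 = 28.5 L.
Adiabatic: TV^(γ−1) = const ⇒ T₂ = 528×(0.146)^0.290 = 302 K; PV^γ = const ⇒ P₂ = 43.4 kPa.
ΔU = nCvΔT = 3.38×28.7×(302−528) = -21900 J.
Q = 0 for an adiabatic process, so W = −ΔU = 21900 J.
Work done on the gas = −W_by = -21900 J.

-21900 J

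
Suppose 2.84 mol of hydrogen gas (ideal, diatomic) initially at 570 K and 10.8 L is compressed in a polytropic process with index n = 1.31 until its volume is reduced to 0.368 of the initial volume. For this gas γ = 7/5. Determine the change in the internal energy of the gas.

12200 J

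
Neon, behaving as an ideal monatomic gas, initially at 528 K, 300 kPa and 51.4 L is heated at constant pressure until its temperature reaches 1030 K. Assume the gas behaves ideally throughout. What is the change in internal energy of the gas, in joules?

n = P₁V₁/(RT₁) = 300×51.4/(8.314×528) = 3.51 mol.
Isobaric: P stays 300 kPa; V/T = const ⇒ T₂ = 1030 K, V₂ = 100 L.
For an ideal gas ΔU = nCvΔT with Cv = (3/2)R = 12.5 J/(mol·K).
ΔU = 3.51×12.5×(1030−528) = 22000 J.

22000 J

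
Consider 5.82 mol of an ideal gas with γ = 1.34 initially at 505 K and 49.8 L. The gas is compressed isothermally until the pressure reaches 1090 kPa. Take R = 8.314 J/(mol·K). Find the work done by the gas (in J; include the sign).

P₁ = nRT₁/V₁ = 5.82×8.314×505/49.8 = 491 kPa.
Isothermal: T stays 505 K; PV = const ⇒ V₂ = 22.4 L, P₂ = 1090 kPa.
W = nRT ln(V₂/V₁) = 5.82×8.314×505×ln(0.450) = -19500 J.

-19500 J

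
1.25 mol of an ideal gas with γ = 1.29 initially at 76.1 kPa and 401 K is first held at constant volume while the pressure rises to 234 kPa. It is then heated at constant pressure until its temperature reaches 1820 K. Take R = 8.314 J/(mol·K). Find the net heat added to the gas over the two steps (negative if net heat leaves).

V₁ = nRT₁/P₁ = 1.25×8.314×401/76.1 = 54.8 L.
Step 1 — Isochoric: V stays 54.8 L; P/T = const ⇒ T₂ = 1230 K, P₂ = 234 kPa.
W = 0 (no volume change).
ΔU = nCvΔT = 1.25×28.7×(1230−401) = 29800 J.
Q = ΔU = 29800 J.
State after step 1: P = 234 kPa, V = 54.8 L, T = 1230 K.
Step 2 — Isobaric: P stays 234 kPa; V/T = const ⇒ T₂ = 1820 K, V₂ = 80.8 L.
W = PΔV = 234×(80.8−54.8) kPa·L = 6100 J.
ΔU = nCvΔT = 1.25×28.7×(1820−1230) = 21000 J.
Q = ΔU + W = nCpΔT = 27100 J.
Net over both steps: W = 6100 J, Q = 57000 J, ΔU = 50900 J.

57000 J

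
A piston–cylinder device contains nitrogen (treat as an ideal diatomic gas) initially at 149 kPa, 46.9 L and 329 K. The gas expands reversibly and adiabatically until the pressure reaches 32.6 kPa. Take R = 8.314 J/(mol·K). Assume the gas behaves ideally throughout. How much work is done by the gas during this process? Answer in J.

6150 J

n = P₁V₁/(RT₁) = 149×46.9/(8.314×329) = 2.55 mol.
Adiabatic: T₂/T₁ = (P₂/P₁)^((γ−1)/γ) ⇒ T₂ = 329×(0.219)^0.286 = 213 K; V₂ = 139 L.
ΔU = nCvΔT = 2.55×20.8×(213−329) = -6150 J.
Q = 0 for an adiabatic process, so W = −ΔU = 6150 J.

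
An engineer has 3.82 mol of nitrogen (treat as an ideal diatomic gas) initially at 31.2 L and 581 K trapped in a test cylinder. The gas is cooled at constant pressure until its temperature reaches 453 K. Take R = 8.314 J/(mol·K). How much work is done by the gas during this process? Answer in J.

-4070 J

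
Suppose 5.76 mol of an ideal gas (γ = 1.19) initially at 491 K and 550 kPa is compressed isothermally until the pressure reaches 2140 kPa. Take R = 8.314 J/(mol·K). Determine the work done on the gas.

V₁ = nRT₁/P₁ = 5.76×8.314×491/550 = 42.8 L.
Isothermal: T stays 491 K; PV = const ⇒ V₂ = 11.0 L, P₂ = 2140 kPa.
W = nRT ln(V₂/V₁) = 5.76×8.314×491×ln(0.257) = -31900 J.
Work done on the gas = −W_by = 31900 J.

31900 J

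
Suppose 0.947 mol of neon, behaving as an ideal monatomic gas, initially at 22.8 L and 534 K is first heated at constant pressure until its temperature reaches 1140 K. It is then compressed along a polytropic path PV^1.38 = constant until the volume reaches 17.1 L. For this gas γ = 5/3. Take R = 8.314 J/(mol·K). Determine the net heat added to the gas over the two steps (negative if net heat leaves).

6970 J

P₁ = nRT₁/V₁ = 0.947×8.314×534/22.8 = 184 kPa.
Step 1 — Isobaric: P stays 184 kPa; V/T = const ⇒ T₂ = 1140 K, V₂ = 48.7 L.
W = PΔV = 184×(48.7−22.8) kPa·L = 4770 J.
ΔU = nCvΔT = 0.947×12.5×(1140−534) = 7160 J.
Q = ΔU + W = nCpΔT = 11900 J.
State after step 1: P = 184 kPa, V = 48.7 L, T = 1140 K.
Step 2 — Polytropic n=1.38: T₂ = T₁(V₁/V₂)^(n−1) = 1140×(2.85)^0.38 = 1700 K; P₂ = P₁(V₁/V₂)^n = 781 kPa.
W = (P₁V₁−P₂V₂)/(n−1) = (184×48.7−781×17.1)/0.38 = -11500 J.
ΔU = nCvΔT = 0.947×12.5×(1700−1140) = 6570 J.
Q = ΔU + W = -4960 J.
Net over both steps: W = -6760 J, Q = 6970 J, ΔU = 13700 J.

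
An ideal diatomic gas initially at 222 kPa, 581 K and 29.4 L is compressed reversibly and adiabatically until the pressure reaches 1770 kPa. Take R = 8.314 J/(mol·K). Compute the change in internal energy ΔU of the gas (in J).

13200 J

n = P₁V₁/(RT₁) = 222×29.4/(8.314×581) = 1.35 mol.
Adiabatic: T₂/T₁ = (P₂/P₁)^((γ−1)/γ) ⇒ T₂ = 581×(7.97)^0.286 = 1050 K; V₂ = 6.67 L.
For an ideal gas ΔU = nCvΔT with Cv = (5/2)R = 20.8 J/(mol·K).
ΔU = 1.35×20.8×(1050−581) = 13200 J.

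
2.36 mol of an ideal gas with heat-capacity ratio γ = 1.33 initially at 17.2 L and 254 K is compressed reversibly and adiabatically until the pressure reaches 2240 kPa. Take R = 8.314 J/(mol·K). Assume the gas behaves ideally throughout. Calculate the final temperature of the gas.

422 K

P₁ = nRT₁/V₁ = 2.36×8.314×254/17.2 = 290 kPa.
Adiabatic: T₂/T₁ = (P₂/P₁)^((γ−1)/γ) ⇒ T₂ = 254×(7.73)^0.248 = 422 K; V₂ = 3.70 L.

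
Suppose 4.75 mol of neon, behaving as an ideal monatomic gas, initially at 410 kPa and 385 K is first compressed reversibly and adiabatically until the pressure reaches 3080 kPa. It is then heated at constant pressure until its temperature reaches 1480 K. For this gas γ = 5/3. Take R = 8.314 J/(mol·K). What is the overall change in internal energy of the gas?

V₁ = nRT₁/P₁ = 4.75×8.314×385/410 = 37.1 L.
Step 1 — Adiabatic: T₂/T₁ = (P₂/P₁)^((γ−1)/γ) ⇒ T₂ = 385×(7.51)^0.400 = 863 K; V₂ = 11.1 L.
ΔU = nCvΔT = 4.75×12.5×(863−385) = 28300 J.
Q = 0 for an adiabatic process, so W = −ΔU = -28300 J.
State after step 1: P = 3080 kPa, V = 11.1 L, T = 863 K.
Step 2 — Isobaric: P stays 3080 kPa; V/T = const ⇒ T₂ = 1480 K, V₂ = 19.0 L.
W = PΔV = 3080×(19.0−11.1) kPa·L = 24400 J.
ΔU = nCvΔT = 4.75×12.5×(1480−863) = 36600 J.
Q = ΔU + W = nCpΔT = 61000 J.
Net over both steps: W = -3900 J, Q = 61000 J, ΔU = 64900 J.

64900 J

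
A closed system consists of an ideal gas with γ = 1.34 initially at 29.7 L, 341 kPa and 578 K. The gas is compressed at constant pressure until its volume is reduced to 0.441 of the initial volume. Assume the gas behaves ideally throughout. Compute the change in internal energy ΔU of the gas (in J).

n = P₁V₁/(RT₁) = 341×29.7/(8.314×578) = 2.11 mol.
Isobaric: P stays 341 kPa; V/T = const ⇒ T₂ = 255 K, V₂ = 13.1 L.
For an ideal gas ΔU = nCvΔT with Cv = R/(γ−1) = 24.5 J/(mol·K).
ΔU = 2.11×24.5×(255−578) = -16700 J.

-16700 J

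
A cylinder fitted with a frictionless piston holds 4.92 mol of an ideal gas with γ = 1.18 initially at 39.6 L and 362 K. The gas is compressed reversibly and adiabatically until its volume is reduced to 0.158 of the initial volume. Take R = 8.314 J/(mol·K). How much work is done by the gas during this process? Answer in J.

-32400 J

P₁ = nRT₁/V₁ = 4.92×8.314×362/39.6 = 374 kPa.
Adiabatic: TV^(γ−1) = const ⇒ T₂ = 362×(6.33)^0.180 = 505 K; PV^γ = const ⇒ P₂ = 3300 kPa.
ΔU = nCvΔT = 4.92×46.2×(505−362) = 32400 J.
Q = 0 for an adiabatic process, so W = −ΔU = -32400 J.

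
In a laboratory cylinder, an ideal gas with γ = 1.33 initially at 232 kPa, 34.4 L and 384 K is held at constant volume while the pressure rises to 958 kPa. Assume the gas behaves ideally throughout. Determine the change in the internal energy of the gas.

n = P₁V₁/(RT₁) = 232×34.4/(8.314×384) = 2.50 mol.
Isochoric: V stays 34.4 L; P/T = const ⇒ T₂ = 1590 K, P₂ = 958 kPa.
For an ideal gas ΔU = nCvΔT with Cv = R/(γ−1) = 25.2 J/(mol·K).
ΔU = 2.50×25.2×(1590−384) = 75700 J.

75700 J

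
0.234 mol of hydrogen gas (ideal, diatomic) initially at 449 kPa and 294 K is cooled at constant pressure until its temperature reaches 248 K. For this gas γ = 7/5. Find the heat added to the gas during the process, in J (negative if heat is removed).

V₁ = nRT₁/P₁ = 0.234×8.314×294/449 = 1.27 L.
Isobaric: P stays 449 kPa; V/T = const ⇒ T₂ = 248 K, V₂ = 1.07 L.
W = PΔV = 449×(1.07−1.27) kPa·L = -89.5 J.
ΔU = nCvΔT = 0.234×20.8×(248−294) = -224 J.
Q = ΔU + W = nCpΔT = -313 J.

-313 J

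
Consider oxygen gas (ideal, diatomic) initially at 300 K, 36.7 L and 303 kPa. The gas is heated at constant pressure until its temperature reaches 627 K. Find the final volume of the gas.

76.7 L

Isobaric: P stays 303 kPa; V/T = const ⇒ T₂ = 627 K, V₂ = 76.7 L.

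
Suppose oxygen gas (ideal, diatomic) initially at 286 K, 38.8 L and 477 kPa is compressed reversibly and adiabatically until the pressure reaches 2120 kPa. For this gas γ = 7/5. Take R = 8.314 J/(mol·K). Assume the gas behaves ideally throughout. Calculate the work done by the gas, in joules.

n = P₁V₁/(RT₁) = 477×38.8/(8.314×286) = 7.78 mol.
Adiabatic: T₂/T₁ = (P₂/P₁)^((γ−1)/γ) ⇒ T₂ = 286×(4.44)^0.286 = 438 K; V₂ = 13.4 L.
ΔU = nCvΔT = 7.78×20.8×(438−286) = 24600 J.
Q = 0 for an adiabatic process, so W = −ΔU = -24600 J.

-24600 J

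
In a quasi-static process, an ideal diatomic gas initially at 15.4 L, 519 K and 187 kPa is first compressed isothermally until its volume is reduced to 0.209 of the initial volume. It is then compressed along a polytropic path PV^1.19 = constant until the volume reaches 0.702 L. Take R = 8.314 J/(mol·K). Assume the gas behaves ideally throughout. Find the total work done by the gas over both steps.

n = P₁V₁/(RT₁) = 187×15.4/(8.314×519) = 0.667 mol.
Step 1 — Isothermal: T stays 519 K; PV = const ⇒ V₂ = 3.22 L, P₂ = 895 kPa.
ΔU = 0 (ideal gas, T constant).
W = nRT ln(V₂/V₁) = 0.667×8.314×519×ln(0.209) = -4510 J.
Q = ΔU + W = -4510 J.
State after step 1: P = 895 kPa, V = 3.22 L, T = 519 K.
Step 2 — Polytropic n=1.19: T₂ = T₁(V₁/V₂)^(n−1) = 519×(4.58)^0.19 = 693 K; P₂ = P₁(V₁/V₂)^n = 5480 kPa.
W = (P₁V₁−P₂V₂)/(n−1) = (895×3.22−5480×0.702)/0.19 = -5090 J.
ΔU = nCvΔT = 0.667×20.8×(693−519) = 2420 J.
Q = ΔU + W = -2670 J.
Net over both steps: W = -9590 J, Q = -7180 J, ΔU = 2420 J.

-9590 J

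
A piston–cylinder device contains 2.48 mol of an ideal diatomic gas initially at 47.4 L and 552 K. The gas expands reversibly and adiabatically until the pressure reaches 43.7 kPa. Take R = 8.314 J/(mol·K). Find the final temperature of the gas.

339 K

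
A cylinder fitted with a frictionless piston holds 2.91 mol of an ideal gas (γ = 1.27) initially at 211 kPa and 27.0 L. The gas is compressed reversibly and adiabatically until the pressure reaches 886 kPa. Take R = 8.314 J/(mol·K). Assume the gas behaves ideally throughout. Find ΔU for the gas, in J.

7530 J

T₁ = P₁V₁/(nR) = 211×27.0/(2.91×8.314) = 235 K.
Adiabatic: T₂/T₁ = (P₂/P₁)^((γ−1)/γ) ⇒ T₂ = 235×(4.20)^0.213 = 319 K; V₂ = 8.72 L.
For an ideal gas ΔU = nCvΔT with Cv = R/(γ−1) = 30.8 J/(mol·K).
ΔU = 2.91×30.8×(319−235) = 7530 J.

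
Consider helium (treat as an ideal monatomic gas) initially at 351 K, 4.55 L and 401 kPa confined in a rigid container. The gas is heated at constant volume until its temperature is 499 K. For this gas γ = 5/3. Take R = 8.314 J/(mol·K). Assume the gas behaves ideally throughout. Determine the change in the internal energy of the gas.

1150 J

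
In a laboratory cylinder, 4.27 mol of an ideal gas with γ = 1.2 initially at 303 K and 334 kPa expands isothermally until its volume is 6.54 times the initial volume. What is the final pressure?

V₁ = nRT₁/P₁ = 4.27×8.314×303/334 = 32.2 L.
Isothermal: T stays 303 K; PV = const ⇒ V₂ = 211 L, P₂ = 51.1 kPa.

51.1 kPa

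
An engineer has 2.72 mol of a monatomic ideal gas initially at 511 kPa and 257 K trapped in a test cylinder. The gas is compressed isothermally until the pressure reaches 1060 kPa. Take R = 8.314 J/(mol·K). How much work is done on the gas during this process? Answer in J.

V₁ = nRT₁/P₁ = 2.72×8.314×257/511 = 11.4 L.
Isothermal: T stays 257 K; PV = const ⇒ V₂ = 5.48 L, P₂ = 1060 kPa.
W = nRT ln(V₂/V₁) = 2.72×8.314×257×ln(0.482) = -4240 J.
Work done on the gas = −W_by = 4240 J.

4240 J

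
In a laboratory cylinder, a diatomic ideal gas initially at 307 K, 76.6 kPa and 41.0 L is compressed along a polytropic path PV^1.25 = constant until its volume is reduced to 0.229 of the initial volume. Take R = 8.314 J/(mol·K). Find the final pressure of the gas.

484 kPa

Polytropic n=1.25: T₂ = T₁(V₁/V₂)^(n−1) = 307×(4.37)^0.25 = 444 K; P₂ = P₁(V₁/V₂)^n = 484 kPa.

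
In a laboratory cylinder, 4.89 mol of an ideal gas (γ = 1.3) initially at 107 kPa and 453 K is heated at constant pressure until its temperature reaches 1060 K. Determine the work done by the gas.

V₁ = nRT₁/P₁ = 4.89×8.314×453/107 = 172 L.
Isobaric: P stays 107 kPa; V/T = const ⇒ T₂ = 1060 K, V₂ = 403 L.
W = PΔV = 107×(403−172) kPa·L = 24700 J.

24700 J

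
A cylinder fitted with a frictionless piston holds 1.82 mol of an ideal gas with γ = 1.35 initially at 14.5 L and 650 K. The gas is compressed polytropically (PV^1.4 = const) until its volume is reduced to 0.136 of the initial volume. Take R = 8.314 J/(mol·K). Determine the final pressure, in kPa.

11100 kPa

P₁ = nRT₁/V₁ = 1.82×8.314×650/14.5 = 678 kPa.
Polytropic n=1.4: T₂ = T₁(V₁/V₂)^(n−1) = 650×(7.35)^0.40 = 1440 K; P₂ = P₁(V₁/V₂)^n = 11100 kPa.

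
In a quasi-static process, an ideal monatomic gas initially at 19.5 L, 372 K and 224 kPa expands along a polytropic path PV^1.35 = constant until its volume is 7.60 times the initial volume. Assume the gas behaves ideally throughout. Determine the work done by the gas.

6340 J

n = P₁V₁/(RT₁) = 224×19.5/(8.314×372) = 1.41 mol.
Polytropic n=1.35: T₂ = T₁(V₁/V₂)^(n−1) = 372×(0.132)^0.35 = 183 K; P₂ = P₁(V₁/V₂)^n = 14.5 kPa.
W = (P₁V₁−P₂V₂)/(n−1) = (224×19.5−14.5×148)/0.35 = 6340 J.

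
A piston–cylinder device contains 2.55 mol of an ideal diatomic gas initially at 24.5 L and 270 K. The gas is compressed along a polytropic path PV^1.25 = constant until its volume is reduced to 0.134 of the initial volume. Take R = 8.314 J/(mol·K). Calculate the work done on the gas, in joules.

14900 J

P₁ = nRT₁/V₁ = 2.55×8.314×270/24.5 = 234 kPa.
Polytropic n=1.25: T₂ = T₁(V₁/V₂)^(n−1) = 270×(7.46)^0.25 = 446 K; P₂ = P₁(V₁/V₂)^n = 2880 kPa.
W = (P₁V₁−P₂V₂)/(n−1) = (234×24.5−2880×3.28)/0.25 = -14900 J.
Work done on the gas = −W_by = 14900 J.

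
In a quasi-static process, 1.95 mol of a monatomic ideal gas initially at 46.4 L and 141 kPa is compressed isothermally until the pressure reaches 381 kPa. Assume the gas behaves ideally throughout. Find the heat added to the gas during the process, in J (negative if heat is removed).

T₁ = P₁V₁/(nR) = 141×46.4/(1.95×8.314) = 404 K.
Isothermal: T stays 404 K; PV = const ⇒ V₂ = 17.2 L, P₂ = 381 kPa.
ΔU = 0 (ideal gas, T constant).
W = nRT ln(V₂/V₁) = 1.95×8.314×404×ln(0.370) = -6500 J.
Q = ΔU + W = -6500 J.

-6500 J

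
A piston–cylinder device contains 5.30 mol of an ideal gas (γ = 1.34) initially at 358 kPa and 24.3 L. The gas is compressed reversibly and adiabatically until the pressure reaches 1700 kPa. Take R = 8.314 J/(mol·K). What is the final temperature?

293 K

T₁ = P₁V₁/(nR) = 358×24.3/(5.30×8.314) = 197 K.
Adiabatic: T₂/T₁ = (P₂/P₁)^((γ−1)/γ) ⇒ T₂ = 197×(4.75)^0.254 = 293 K; V₂ = 7.60 L.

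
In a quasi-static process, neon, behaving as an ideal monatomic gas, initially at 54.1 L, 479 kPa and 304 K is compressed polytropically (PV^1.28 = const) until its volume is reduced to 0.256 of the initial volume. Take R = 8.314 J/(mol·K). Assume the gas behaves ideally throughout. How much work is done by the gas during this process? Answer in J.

n = P₁V₁/(RT₁) = 479×54.1/(8.314×304) = 10.3 mol.
Polytropic n=1.28: T₂ = T₁(V₁/V₂)^(n−1) = 304×(3.91)^0.28 = 445 K; P₂ = P₁(V₁/V₂)^n = 2740 kPa.
W = (P₁V₁−P₂V₂)/(n−1) = (479×54.1−2740×13.8)/0.28 = -43000 J.

-43000 J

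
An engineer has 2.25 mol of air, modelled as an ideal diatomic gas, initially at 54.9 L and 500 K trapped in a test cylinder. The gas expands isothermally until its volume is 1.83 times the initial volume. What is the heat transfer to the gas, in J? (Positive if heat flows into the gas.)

5650 J

P₁ = nRT₁/V₁ = 2.25×8.314×500/54.9 = 170 kPa.
Isothermal: T stays 500 K; PV = const ⇒ V₂ = 100 L, P₂ = 93.1 kPa.
ΔU = 0 (ideal gas, T constant).
W = nRT ln(V₂/V₁) = 2.25×8.314×500×ln(1.83) = 5650 J.
Q = ΔU + W = 5650 J.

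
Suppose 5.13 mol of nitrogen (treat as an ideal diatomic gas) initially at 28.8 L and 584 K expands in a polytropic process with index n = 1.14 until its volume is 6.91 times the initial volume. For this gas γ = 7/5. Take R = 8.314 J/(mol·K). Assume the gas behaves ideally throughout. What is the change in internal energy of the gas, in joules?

-14800 J

P₁ = nRT₁/V₁ = 5.13×8.314×584/28.8 = 865 kPa.
Polytropic n=1.14: T₂ = T₁(V₁/V₂)^(n−1) = 584×(0.145)^0.14 = 446 K; P₂ = P₁(V₁/V₂)^n = 95.5 kPa.
For an ideal gas ΔU = nCvΔT with Cv = (5/2)R = 20.8 J/(mol·K).
ΔU = 5.13×20.8×(446−584) = -14800 J.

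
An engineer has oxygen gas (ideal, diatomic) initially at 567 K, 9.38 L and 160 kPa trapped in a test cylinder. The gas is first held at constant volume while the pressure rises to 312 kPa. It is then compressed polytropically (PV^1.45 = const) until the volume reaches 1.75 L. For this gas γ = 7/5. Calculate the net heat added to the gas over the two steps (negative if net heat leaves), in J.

4480 J

n = P₁V₁/(RT₁) = 160×9.38/(8.314×567) = 0.318 mol.
Step 1 — Isochoric: V stays 9.38 L; P/T = const ⇒ T₂ = 1110 K, P₂ = 312 kPa.
W = 0 (no volume change).
ΔU = nCvΔT = 0.318×20.8×(1110−567) = 3560 J.
Q = ΔU = 3560 J.
State after step 1: P = 312 kPa, V = 9.38 L, T = 1110 K.
Step 2 — Polytropic n=1.45: T₂ = T₁(V₁/V₂)^(n−1) = 1110×(5.36)^0.45 = 2350 K; P₂ = P₁(V₁/V₂)^n = 3560 kPa.
W = (P₁V₁−P₂V₂)/(n−1) = (312×9.38−3560×1.75)/0.45 = -7340 J.
ΔU = nCvΔT = 0.318×20.8×(2350−1110) = 8260 J.
Q = ΔU + W = 918 J.
Net over both steps: W = -7340 J, Q = 4480 J, ΔU = 11800 J.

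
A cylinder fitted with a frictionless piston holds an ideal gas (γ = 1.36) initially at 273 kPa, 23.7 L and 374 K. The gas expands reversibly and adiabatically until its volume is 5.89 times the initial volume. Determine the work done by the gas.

8480 J

n = P₁V₁/(RT₁) = 273×23.7/(8.314×374) = 2.08 mol.
Adiabatic: TV^(γ−1) = const ⇒ T₂ = 374×(0.170)^0.360 = 198 K; PV^γ = const ⇒ P₂ = 24.5 kPa.
ΔU = nCvΔT = 2.08×23.1×(198−374) = -8480 J.
Q = 0 for an adiabatic process, so W = −ΔU = 8480 J.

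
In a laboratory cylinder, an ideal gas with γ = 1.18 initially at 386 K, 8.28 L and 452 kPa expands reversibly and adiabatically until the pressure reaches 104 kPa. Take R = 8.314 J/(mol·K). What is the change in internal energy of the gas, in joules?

n = P₁V₁/(RT₁) = 452×8.28/(8.314×386) = 1.17 mol.
Adiabatic: T₂/T₁ = (P₂/P₁)^((γ−1)/γ) ⇒ T₂ = 386×(0.230)^0.153 = 308 K; V₂ = 28.8 L.
For an ideal gas ΔU = nCvΔT with Cv = R/(γ−1) = 46.2 J/(mol·K).
ΔU = 1.17×46.2×(308−386) = -4170 J.

-4170 J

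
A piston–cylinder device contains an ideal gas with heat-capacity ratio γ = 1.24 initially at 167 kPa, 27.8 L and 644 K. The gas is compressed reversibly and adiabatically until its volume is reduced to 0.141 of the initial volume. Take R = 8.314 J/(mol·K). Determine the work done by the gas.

-11600 J

n = P₁V₁/(RT₁) = 167×27.8/(8.314×644) = 0.867 mol.
Adiabatic: TV^(γ−1) = const ⇒ T₂ = 644×(7.09)^0.240 = 1030 K; PV^γ = const ⇒ P₂ = 1900 kPa.
ΔU = nCvΔT = 0.867×34.6×(1030−644) = 11600 J.
Q = 0 for an adiabatic process, so W = −ΔU = -11600 J.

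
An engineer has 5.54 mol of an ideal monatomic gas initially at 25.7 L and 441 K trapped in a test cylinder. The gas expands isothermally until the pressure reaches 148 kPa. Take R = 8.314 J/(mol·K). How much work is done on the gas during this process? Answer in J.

-34000 J

P₁ = nRT₁/V₁ = 5.54×8.314×441/25.7 = 790 kPa.
Isothermal: T stays 441 K; PV = const ⇒ V₂ = 137 L, P₂ = 148 kPa.
W = nRT ln(V₂/V₁) = 5.54×8.314×441×ln(5.34) = 34000 J.
Work done on the gas = −W_by = -34000 J.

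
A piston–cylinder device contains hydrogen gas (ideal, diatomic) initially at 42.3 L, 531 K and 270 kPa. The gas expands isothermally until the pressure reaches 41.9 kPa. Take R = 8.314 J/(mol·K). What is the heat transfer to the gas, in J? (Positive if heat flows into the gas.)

21300 J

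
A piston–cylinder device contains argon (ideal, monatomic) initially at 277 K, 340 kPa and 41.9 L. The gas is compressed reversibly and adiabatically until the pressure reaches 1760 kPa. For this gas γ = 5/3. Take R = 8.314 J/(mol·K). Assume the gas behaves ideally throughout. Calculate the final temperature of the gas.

Adiabatic: T₂/T₁ = (P₂/P₁)^((γ−1)/γ) ⇒ T₂ = 277×(5.18)^0.400 = 535 K; V₂ = 15.6 L.

535 K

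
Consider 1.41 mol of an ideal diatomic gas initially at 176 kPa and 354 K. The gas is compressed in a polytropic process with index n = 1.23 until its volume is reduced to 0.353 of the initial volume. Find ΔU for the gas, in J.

2810 J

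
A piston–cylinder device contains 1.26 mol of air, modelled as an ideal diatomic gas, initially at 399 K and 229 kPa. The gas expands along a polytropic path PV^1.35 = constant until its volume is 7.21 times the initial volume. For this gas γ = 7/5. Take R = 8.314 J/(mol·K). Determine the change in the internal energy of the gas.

-5220 J

V₁ = nRT₁/P₁ = 1.26×8.314×399/229 = 18.3 L.
Polytropic n=1.35: T₂ = T₁(V₁/V₂)^(n−1) = 399×(0.139)^0.35 = 200 K; P₂ = P₁(V₁/V₂)^n = 15.9 kPa.
For an ideal gas ΔU = nCvΔT with Cv = (5/2)R = 20.8 J/(mol·K).
ΔU = 1.26×20.8×(200−399) = -5220 J.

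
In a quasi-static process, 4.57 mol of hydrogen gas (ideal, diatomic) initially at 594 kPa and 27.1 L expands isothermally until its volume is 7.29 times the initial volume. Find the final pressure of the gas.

81.5 kPa

T₁ = P₁V₁/(nR) = 594×27.1/(4.57×8.314) = 424 K.
Isothermal: T stays 424 K; PV = const ⇒ V₂ = 198 L, P₂ = 81.5 kPa.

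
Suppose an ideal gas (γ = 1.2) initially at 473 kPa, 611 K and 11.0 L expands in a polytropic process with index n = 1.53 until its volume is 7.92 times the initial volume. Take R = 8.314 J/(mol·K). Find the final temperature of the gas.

Polytropic n=1.53: T₂ = T₁(V₁/V₂)^(n−1) = 611×(0.126)^0.53 = 204 K; P₂ = P₁(V₁/V₂)^n = 19.9 kPa.

204 K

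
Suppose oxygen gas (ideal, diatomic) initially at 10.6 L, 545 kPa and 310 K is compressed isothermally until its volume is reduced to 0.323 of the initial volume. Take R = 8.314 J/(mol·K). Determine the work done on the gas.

n = P₁V₁/(RT₁) = 545×10.6/(8.314×310) = 2.24 mol.
Isothermal: T stays 310 K; PV = const ⇒ V₂ = 3.42 L, P₂ = 1690 kPa.
W = nRT ln(V₂/V₁) = 2.24×8.314×310×ln(0.323) = -6530 J.
Work done on the gas = −W_by = 6530 J.

6530 J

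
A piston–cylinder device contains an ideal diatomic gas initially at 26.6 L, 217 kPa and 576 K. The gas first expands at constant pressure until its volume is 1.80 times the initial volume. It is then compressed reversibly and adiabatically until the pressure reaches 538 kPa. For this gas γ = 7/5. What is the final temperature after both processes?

1340 K

n = P₁V₁/(RT₁) = 217×26.6/(8.314×576) = 1.21 mol.
Step 1 — Isobaric: P stays 217 kPa; V/T = const ⇒ T₂ = 1040 K, V₂ = 47.9 L.
W = PΔV = 217×(47.9−26.6) kPa·L = 4620 J.
ΔU = nCvΔT = 1.21×20.8×(1040−576) = 11500 J.
Q = ΔU + W = nCpΔT = 16200 J.
State after step 1: P = 217 kPa, V = 47.9 L, T = 1040 K.
Step 2 — Adiabatic: T₂/T₁ = (P₂/P₁)^((γ−1)/γ) ⇒ T₂ = 1040×(2.48)^0.286 = 1340 K; V₂ = 25.0 L.
ΔU = nCvΔT = 1.21×20.8×(1340−1040) = 7690 J.
Q = 0 for an adiabatic process, so W = −ΔU = -7690 J.
Net over both steps: W = -3080 J, Q = 16200 J, ΔU = 19200 J.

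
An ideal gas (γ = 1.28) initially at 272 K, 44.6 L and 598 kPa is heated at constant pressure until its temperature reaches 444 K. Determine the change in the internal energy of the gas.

60200 J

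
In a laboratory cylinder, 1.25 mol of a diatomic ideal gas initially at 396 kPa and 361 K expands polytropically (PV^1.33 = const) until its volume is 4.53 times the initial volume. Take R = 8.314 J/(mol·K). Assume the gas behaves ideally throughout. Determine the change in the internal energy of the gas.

V₁ = nRT₁/P₁ = 1.25×8.314×361/396 = 9.47 L.
Polytropic n=1.33: T₂ = T₁(V₁/V₂)^(n−1) = 361×(0.221)^0.33 = 219 K; P₂ = P₁(V₁/V₂)^n = 53.1 kPa.
For an ideal gas ΔU = nCvΔT with Cv = (5/2)R = 20.8 J/(mol·K).
ΔU = 1.25×20.8×(219−361) = -3680 J.

-3680 J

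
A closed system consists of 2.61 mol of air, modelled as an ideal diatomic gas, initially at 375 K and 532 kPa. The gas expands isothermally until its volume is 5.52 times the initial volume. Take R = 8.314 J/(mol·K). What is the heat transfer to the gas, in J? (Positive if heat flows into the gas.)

13900 J

V₁ = nRT₁/P₁ = 2.61×8.314×375/532 = 15.3 L.
Isothermal: T stays 375 K; PV = const ⇒ V₂ = 84.4 L, P₂ = 96.4 kPa.
ΔU = 0 (ideal gas, T constant).
W = nRT ln(V₂/V₁) = 2.61×8.314×375×ln(5.52) = 13900 J.
Q = ΔU + W = 13900 J.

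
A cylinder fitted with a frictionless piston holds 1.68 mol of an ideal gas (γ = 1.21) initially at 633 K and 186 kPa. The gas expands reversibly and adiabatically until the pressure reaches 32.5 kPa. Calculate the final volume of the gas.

201 L

V₁ = nRT₁/P₁ = 1.68×8.314×633/186 = 47.5 L.
Adiabatic: T₂/T₁ = (P₂/P₁)^((γ−1)/γ) ⇒ T₂ = 633×(0.175)^0.174 = 468 K; V₂ = 201 L.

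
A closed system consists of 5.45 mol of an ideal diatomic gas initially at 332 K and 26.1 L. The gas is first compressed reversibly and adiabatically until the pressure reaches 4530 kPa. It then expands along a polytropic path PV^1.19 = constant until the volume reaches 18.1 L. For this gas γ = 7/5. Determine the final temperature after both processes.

485 K

P₁ = nRT₁/V₁ = 5.45×8.314×332/26.1 = 576 kPa.
Step 1 — Adiabatic: T₂/T₁ = (P₂/P₁)^((γ−1)/γ) ⇒ T₂ = 332×(7.86)^0.286 = 598 K; V₂ = 5.99 L.
ΔU = nCvΔT = 5.45×20.8×(598−332) = 30200 J.
Q = 0 for an adiabatic process, so W = −ΔU = -30200 J.
State after step 1: P = 4530 kPa, V = 5.99 L, T = 598 K.
Step 2 — Polytropic n=1.19: T₂ = T₁(V₁/V₂)^(n−1) = 598×(0.331)^0.19 = 485 K; P₂ = P₁(V₁/V₂)^n = 1210 kPa.
W = (P₁V₁−P₂V₂)/(n−1) = (4530×5.99−1210×18.1)/0.19 = 27100 J.
ΔU = nCvΔT = 5.45×20.8×(485−598) = -12900 J.
Q = ΔU + W = 14200 J.
Net over both steps: W = -3110 J, Q = 14200 J, ΔU = 17300 J.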